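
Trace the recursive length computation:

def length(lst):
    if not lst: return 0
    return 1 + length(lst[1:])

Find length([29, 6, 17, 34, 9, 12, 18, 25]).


length([29, 6, 17, 34, 9, 12, 18, 25]) = 1 + length([6, 17, 34, 9, 12, 18, 25])
length([6, 17, 34, 9, 12, 18, 25]) = 1 + length([17, 34, 9, 12, 18, 25])
length([17, 34, 9, 12, 18, 25]) = 1 + length([34, 9, 12, 18, 25])
length([34, 9, 12, 18, 25]) = 1 + length([9, 12, 18, 25])
length([9, 12, 18, 25]) = 1 + length([12, 18, 25])
length([12, 18, 25]) = 1 + length([18, 25])
length([18, 25]) = 1 + length([25])
length([25]) = 1 + length([])
length([]) = 0  (base case)
Unwinding: 1 + 1 + 1 + 1 + 1 + 1 + 1 + 1 + 0 = 8

8


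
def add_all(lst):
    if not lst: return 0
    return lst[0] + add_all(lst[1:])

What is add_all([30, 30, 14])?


add_all([30, 30, 14]) = 30 + add_all([30, 14])
add_all([30, 14]) = 30 + add_all([14])
add_all([14]) = 14 + add_all([])
add_all([]) = 0  (base case)
Total: 30 + 30 + 14 + 0 = 74

74


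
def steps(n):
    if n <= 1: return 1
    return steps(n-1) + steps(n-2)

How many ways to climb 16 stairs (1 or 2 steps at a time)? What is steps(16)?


Building up from base cases:
steps(0) = 1
steps(1) = 1
steps(2) = steps(1) + steps(0) = 1 + 1 = 2
steps(3) = steps(2) + steps(1) = 2 + 1 = 3
steps(4) = steps(3) + steps(2) = 3 + 2 = 5
steps(5) = steps(4) + steps(3) = 5 + 3 = 8
steps(6) = steps(5) + steps(4) = 8 + 5 = 13
steps(7) = steps(6) + steps(5) = 13 + 8 = 21
steps(8) = steps(7) + steps(6) = 21 + 13 = 34
steps(9) = steps(8) + steps(7) = 34 + 21 = 55
steps(10) = steps(9) + steps(8) = 55 + 34 = 89
steps(11) = steps(10) + steps(9) = 89 + 55 = 144
steps(12) = steps(11) + steps(10) = 144 + 89 = 233
steps(13) = steps(12) + steps(11) = 233 + 144 = 377
steps(14) = steps(13) + steps(12) = 377 + 233 = 610
steps(15) = steps(14) + steps(13) = 610 + 377 = 987
steps(16) = steps(15) + steps(14) = 987 + 610 = 1597

1597


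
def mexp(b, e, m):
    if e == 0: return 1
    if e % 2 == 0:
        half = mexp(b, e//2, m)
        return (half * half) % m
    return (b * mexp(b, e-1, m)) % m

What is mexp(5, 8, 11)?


mexp(5, 8, 11): e is even, compute mexp(5, 4, 11)
  mexp(5, 4, 11): e is even, compute mexp(5, 2, 11)
    mexp(5, 2, 11): e is even, compute mexp(5, 1, 11)
      mexp(5, 1, 11): e is odd, compute mexp(5, 0, 11)
        mexp(5, 0, 11) = 1
      (5 * 1) % 11 = 5
    half=5, (5*5) % 11 = 3
  half=3, (3*3) % 11 = 9
half=9, (9*9) % 11 = 4

4


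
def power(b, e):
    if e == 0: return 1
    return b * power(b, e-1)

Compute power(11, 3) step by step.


power(11, 3)
= 11 * power(11, 2)
= 11 * 11 * power(11, 1)
= 11 * 11 * 11 * power(11, 0)
= 11 * 11 * 11 * 1
= 1331

1331


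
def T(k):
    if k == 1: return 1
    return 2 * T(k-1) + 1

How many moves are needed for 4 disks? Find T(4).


T(4) = 2 * T(3) + 1
T(3) = 2 * T(2) + 1
T(2) = 2 * T(1) + 1
T(1) = 1  (base case)
T(2) = 2 * 1 + 1 = 3
T(3) = 2 * 3 + 1 = 7
T(4) = 2 * 7 + 1 = 15

15


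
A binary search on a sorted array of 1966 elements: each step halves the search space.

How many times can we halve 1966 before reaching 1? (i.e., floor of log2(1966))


1966 / 2 = 983
983 / 2 = 491
491 / 2 = 245
245 / 2 = 122
122 / 2 = 61
61 / 2 = 30
30 / 2 = 15
15 / 2 = 7
7 / 2 = 3
3 / 2 = 1
Reached 1 after 10 halvings

10


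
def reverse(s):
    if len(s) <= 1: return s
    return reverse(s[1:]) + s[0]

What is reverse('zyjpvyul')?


reverse('zyjpvyul') = reverse('yjpvyul') + 'z'
reverse('yjpvyul') = reverse('jpvyul') + 'y'
reverse('jpvyul') = reverse('pvyul') + 'j'
reverse('pvyul') = reverse('vyul') + 'p'
reverse('vyul') = reverse('yul') + 'v'
reverse('yul') = reverse('ul') + 'y'
reverse('ul') = reverse('l') + 'u'
reverse('l') = 'l'  (base case)
Concatenating: 'l' + 'u' + 'y' + 'v' + 'p' + 'j' + 'y' + 'z' = 'luyvpjyz'

luyvpjyz


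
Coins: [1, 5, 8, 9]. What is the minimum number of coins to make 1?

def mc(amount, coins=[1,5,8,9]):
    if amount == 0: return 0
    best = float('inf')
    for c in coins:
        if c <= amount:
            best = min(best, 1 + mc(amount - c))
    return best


Building up with DP:
mc(0) = 0
mc(1) = min(1+mc(0)=1+0=1) = 1

1


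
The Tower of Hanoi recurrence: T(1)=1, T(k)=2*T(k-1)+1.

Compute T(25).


T(25) = 2 * T(24) + 1
T(24) = 2 * T(23) + 1
T(23) = 2 * T(22) + 1
T(22) = 2 * T(21) + 1
T(21) = 2 * T(20) + 1
T(20) = 2 * T(19) + 1
T(19) = 2 * T(18) + 1
T(18) = 2 * T(17) + 1
T(17) = 2 * T(16) + 1
T(16) = 2 * T(15) + 1
T(15) = 2 * T(14) + 1
T(14) = 2 * T(13) + 1
T(13) = 2 * T(12) + 1
T(12) = 2 * T(11) + 1
T(11) = 2 * T(10) + 1
T(10) = 2 * T(9) + 1
T(9) = 2 * T(8) + 1
T(8) = 2 * T(7) + 1
T(7) = 2 * T(6) + 1
T(6) = 2 * T(5) + 1
T(5) = 2 * T(4) + 1
T(4) = 2 * T(3) + 1
T(3) = 2 * T(2) + 1
T(2) = 2 * T(1) + 1
T(1) = 1  (base case)
T(2) = 2 * 1 + 1 = 3
T(3) = 2 * 3 + 1 = 7
T(4) = 2 * 7 + 1 = 15
T(5) = 2 * 15 + 1 = 31
T(6) = 2 * 31 + 1 = 63
T(7) = 2 * 63 + 1 = 127
T(8) = 2 * 127 + 1 = 255
T(9) = 2 * 255 + 1 = 511
T(10) = 2 * 511 + 1 = 1023
T(11) = 2 * 1023 + 1 = 2047
T(12) = 2 * 2047 + 1 = 4095
T(13) = 2 * 4095 + 1 = 8191
T(14) = 2 * 8191 + 1 = 16383
T(15) = 2 * 16383 + 1 = 32767
T(16) = 2 * 32767 + 1 = 65535
T(17) = 2 * 65535 + 1 = 131071
T(18) = 2 * 131071 + 1 = 262143
T(19) = 2 * 262143 + 1 = 524287
T(20) = 2 * 524287 + 1 = 1048575
T(21) = 2 * 1048575 + 1 = 2097151
T(22) = 2 * 2097151 + 1 = 4194303
T(23) = 2 * 4194303 + 1 = 8388607
T(24) = 2 * 8388607 + 1 = 16777215
T(25) = 2 * 16777215 + 1 = 33554431

33554431


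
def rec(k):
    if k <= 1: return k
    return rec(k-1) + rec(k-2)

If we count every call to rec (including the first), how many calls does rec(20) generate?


Let C(n) = total calls for rec(n)
C(0) = 1, C(1) = 1
C(2) = 1 + C(1) + C(0) = 1 + 1 + 1 = 3
C(3) = 1 + C(2) + C(1) = 1 + 3 + 1 = 5
C(4) = 1 + C(3) + C(2) = 1 + 5 + 3 = 9
C(5) = 1 + C(4) + C(3) = 1 + 9 + 5 = 15
C(6) = 1 + C(5) + C(4) = 1 + 15 + 9 = 25
C(7) = 1 + C(6) + C(5) = 1 + 25 + 15 = 41
C(8) = 1 + C(7) + C(6) = 1 + 41 + 25 = 67
C(9) = 1 + C(8) + C(7) = 1 + 67 + 41 = 109
C(10) = 1 + C(9) + C(8) = 1 + 109 + 67 = 177
C(11) = 1 + C(10) + C(9) = 1 + 177 + 109 = 287
C(12) = 1 + C(11) + C(10) = 1 + 287 + 177 = 465
C(13) = 1 + C(12) + C(11) = 1 + 465 + 287 = 753
C(14) = 1 + C(13) + C(12) = 1 + 753 + 465 = 1219
C(15) = 1 + C(14) + C(13) = 1 + 1219 + 753 = 1973
C(16) = 1 + C(15) + C(14) = 1 + 1973 + 1219 = 3193
C(17) = 1 + C(16) + C(15) = 1 + 3193 + 1973 = 5167
C(18) = 1 + C(17) + C(16) = 1 + 5167 + 3193 = 8361
C(19) = 1 + C(18) + C(17) = 1 + 8361 + 5167 = 13529
C(20) = 1 + C(19) + C(18) = 1 + 13529 + 8361 = 21891

21891


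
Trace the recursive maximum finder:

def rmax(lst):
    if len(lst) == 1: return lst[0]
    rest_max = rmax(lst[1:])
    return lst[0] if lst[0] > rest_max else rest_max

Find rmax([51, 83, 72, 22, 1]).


rmax([51, 83, 72, 22, 1]): compare 51 with rmax([83, 72, 22, 1])
rmax([83, 72, 22, 1]): compare 83 with rmax([72, 22, 1])
rmax([72, 22, 1]): compare 72 with rmax([22, 1])
rmax([22, 1]): compare 22 with rmax([1])
rmax([1]) = 1  (base case)
Compare 22 with 1 -> 22
Compare 72 with 22 -> 72
Compare 83 with 72 -> 83
Compare 51 with 83 -> 83

83


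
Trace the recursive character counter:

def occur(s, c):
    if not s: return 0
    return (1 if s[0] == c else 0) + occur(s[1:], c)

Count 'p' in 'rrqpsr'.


s[0]='r' != 'p' -> 0
s[0]='r' != 'p' -> 0
s[0]='q' != 'p' -> 0
s[0]='p' == 'p' -> 1
s[0]='s' != 'p' -> 0
s[0]='r' != 'p' -> 0
Sum: 0 + 0 + 0 + 1 + 0 + 0 = 1

1


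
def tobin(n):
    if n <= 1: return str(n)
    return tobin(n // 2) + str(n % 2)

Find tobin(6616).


tobin(6616) = tobin(3308) + '0'
tobin(3308) = tobin(1654) + '0'
tobin(1654) = tobin(827) + '0'
tobin(827) = tobin(413) + '1'
tobin(413) = tobin(206) + '1'
tobin(206) = tobin(103) + '0'
tobin(103) = tobin(51) + '1'
tobin(51) = tobin(25) + '1'
tobin(25) = tobin(12) + '1'
tobin(12) = tobin(6) + '0'
tobin(6) = tobin(3) + '0'
tobin(3) = tobin(1) + '1'
tobin(1) = '1'  (base case)
Concatenating: '1' + '1' + '0' + '0' + '1' + '1' + '1' + '0' + '1' + '1' + '0' + '0' + '0' = '1100111011000'

1100111011000


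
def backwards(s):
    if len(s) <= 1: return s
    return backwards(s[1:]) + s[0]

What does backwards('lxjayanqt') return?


backwards('lxjayanqt') = backwards('xjayanqt') + 'l'
backwards('xjayanqt') = backwards('jayanqt') + 'x'
backwards('jayanqt') = backwards('ayanqt') + 'j'
backwards('ayanqt') = backwards('yanqt') + 'a'
backwards('yanqt') = backwards('anqt') + 'y'
backwards('anqt') = backwards('nqt') + 'a'
backwards('nqt') = backwards('qt') + 'n'
backwards('qt') = backwards('t') + 'q'
backwards('t') = 't'  (base case)
Concatenating: 't' + 'q' + 'n' + 'a' + 'y' + 'a' + 'j' + 'x' + 'l' = 'tqnayajxl'

tqnayajxl


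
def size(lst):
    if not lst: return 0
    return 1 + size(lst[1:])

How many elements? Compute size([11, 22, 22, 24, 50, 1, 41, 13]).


size([11, 22, 22, 24, 50, 1, 41, 13]) = 1 + size([22, 22, 24, 50, 1, 41, 13])
size([22, 22, 24, 50, 1, 41, 13]) = 1 + size([22, 24, 50, 1, 41, 13])
size([22, 24, 50, 1, 41, 13]) = 1 + size([24, 50, 1, 41, 13])
size([24, 50, 1, 41, 13]) = 1 + size([50, 1, 41, 13])
size([50, 1, 41, 13]) = 1 + size([1, 41, 13])
size([1, 41, 13]) = 1 + size([41, 13])
size([41, 13]) = 1 + size([13])
size([13]) = 1 + size([])
size([]) = 0  (base case)
Unwinding: 1 + 1 + 1 + 1 + 1 + 1 + 1 + 1 + 0 = 8

8


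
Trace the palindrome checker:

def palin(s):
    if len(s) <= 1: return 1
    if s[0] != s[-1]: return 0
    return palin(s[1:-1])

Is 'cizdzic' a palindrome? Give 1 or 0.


palin('cizdzic'): s[0]='c' == s[-1]='c' -> check palin('izdzi')
palin('izdzi'): s[0]='i' == s[-1]='i' -> check palin('zdz')
palin('zdz'): s[0]='z' == s[-1]='z' -> check palin('d')
palin('d'): len <= 1 -> return 1  (base case)
Result: 1 (palindrome)

1


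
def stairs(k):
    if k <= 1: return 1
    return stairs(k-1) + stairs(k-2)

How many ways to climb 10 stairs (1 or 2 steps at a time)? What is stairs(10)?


Building up from base cases:
stairs(0) = 1
stairs(1) = 1
stairs(2) = stairs(1) + stairs(0) = 1 + 1 = 2
stairs(3) = stairs(2) + stairs(1) = 2 + 1 = 3
stairs(4) = stairs(3) + stairs(2) = 3 + 2 = 5
stairs(5) = stairs(4) + stairs(3) = 5 + 3 = 8
stairs(6) = stairs(5) + stairs(4) = 8 + 5 = 13
stairs(7) = stairs(6) + stairs(5) = 13 + 8 = 21
stairs(8) = stairs(7) + stairs(6) = 21 + 13 = 34
stairs(9) = stairs(8) + stairs(7) = 34 + 21 = 55
stairs(10) = stairs(9) + stairs(8) = 55 + 34 = 89

89


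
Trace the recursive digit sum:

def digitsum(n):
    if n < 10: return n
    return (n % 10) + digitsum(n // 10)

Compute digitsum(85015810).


digitsum(85015810) = 0 + digitsum(8501581)
digitsum(8501581) = 1 + digitsum(850158)
digitsum(850158) = 8 + digitsum(85015)
digitsum(85015) = 5 + digitsum(8501)
digitsum(8501) = 1 + digitsum(850)
digitsum(850) = 0 + digitsum(85)
digitsum(85) = 5 + digitsum(8)
digitsum(8) = 8  (base case)
Total: 0 + 1 + 8 + 5 + 1 + 0 + 5 + 8 = 28

28


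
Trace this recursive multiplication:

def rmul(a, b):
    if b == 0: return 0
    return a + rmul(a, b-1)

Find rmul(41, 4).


rmul(41, 4) = 41 + rmul(41, 3)
rmul(41, 3) = 41 + rmul(41, 2)
rmul(41, 2) = 41 + rmul(41, 1)
rmul(41, 1) = 41 + rmul(41, 0)
rmul(41, 0) = 0  (base case)
Total: 41 + 41 + 41 + 41 + 0 = 164

164


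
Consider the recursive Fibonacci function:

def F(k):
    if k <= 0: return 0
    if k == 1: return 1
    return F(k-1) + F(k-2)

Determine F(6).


Computing F(6) bottom-up:
F(0) = 0
F(1) = 1
F(2) = F(1) + F(0) = 1 + 0 = 1
F(3) = F(2) + F(1) = 1 + 1 = 2
F(4) = F(3) + F(2) = 2 + 1 = 3
F(5) = F(4) + F(3) = 3 + 2 = 5
F(6) = F(5) + F(4) = 5 + 3 = 8

8


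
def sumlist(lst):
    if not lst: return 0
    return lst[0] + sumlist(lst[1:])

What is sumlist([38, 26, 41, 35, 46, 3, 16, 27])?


sumlist([38, 26, 41, 35, 46, 3, 16, 27]) = 38 + sumlist([26, 41, 35, 46, 3, 16, 27])
sumlist([26, 41, 35, 46, 3, 16, 27]) = 26 + sumlist([41, 35, 46, 3, 16, 27])
sumlist([41, 35, 46, 3, 16, 27]) = 41 + sumlist([35, 46, 3, 16, 27])
sumlist([35, 46, 3, 16, 27]) = 35 + sumlist([46, 3, 16, 27])
sumlist([46, 3, 16, 27]) = 46 + sumlist([3, 16, 27])
sumlist([3, 16, 27]) = 3 + sumlist([16, 27])
sumlist([16, 27]) = 16 + sumlist([27])
sumlist([27]) = 27 + sumlist([])
sumlist([]) = 0  (base case)
Total: 38 + 26 + 41 + 35 + 46 + 3 + 16 + 27 + 0 = 232

232


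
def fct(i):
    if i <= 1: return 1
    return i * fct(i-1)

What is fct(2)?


fct(2)
= 2 * fct(1)
= 2 * 1
= 2

2


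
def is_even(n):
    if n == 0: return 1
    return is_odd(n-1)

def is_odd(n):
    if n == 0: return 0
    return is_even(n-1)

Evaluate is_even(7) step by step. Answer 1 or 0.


is_even(7) = is_odd(6)
is_odd(6) = is_even(5)
is_even(5) = is_odd(4)
is_odd(4) = is_even(3)
is_even(3) = is_odd(2)
is_odd(2) = is_even(1)
is_even(1) = is_odd(0)
is_odd(0) = 0  (base case)
Result: 0

0


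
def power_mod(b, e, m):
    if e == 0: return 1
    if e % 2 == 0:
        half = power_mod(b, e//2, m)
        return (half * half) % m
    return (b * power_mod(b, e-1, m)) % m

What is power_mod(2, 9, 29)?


power_mod(2, 9, 29): e is odd, compute power_mod(2, 8, 29)
  power_mod(2, 8, 29): e is even, compute power_mod(2, 4, 29)
    power_mod(2, 4, 29): e is even, compute power_mod(2, 2, 29)
      power_mod(2, 2, 29): e is even, compute power_mod(2, 1, 29)
        power_mod(2, 1, 29): e is odd, compute power_mod(2, 0, 29)
          power_mod(2, 0, 29) = 1
        (2 * 1) % 29 = 2
      half=2, (2*2) % 29 = 4
    half=4, (4*4) % 29 = 16
  half=16, (16*16) % 29 = 24
(2 * 24) % 29 = 19

19


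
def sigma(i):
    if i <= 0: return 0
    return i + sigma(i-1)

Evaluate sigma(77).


sigma(77)
= 77 + 76 + 75 + 74 + 73 + 72 + 71 + 70 + 69 + 68 + 67 + 66 + 65 + 64 + 63 + 62 + 61 + 60 + 59 + 58 + 57 + 56 + 55 + 54 + 53 + 52 + 51 + 50 + 49 + 48 + 47 + 46 + 45 + 44 + 43 + 42 + 41 + 40 + 39 + 38 + 37 + 36 + 35 + 34 + 33 + 32 + 31 + 30 + 29 + 28 + 27 + 26 + 25 + 24 + 23 + 22 + 21 + 20 + 19 + 18 + 17 + 16 + 15 + 14 + 13 + 12 + 11 + 10 + 9 + 8 + 7 + 6 + 5 + 4 + 3 + 2 + 1 + sigma(0)
= 77 + 76 + 75 + 74 + 73 + 72 + 71 + 70 + 69 + 68 + 67 + 66 + 65 + 64 + 63 + 62 + 61 + 60 + 59 + 58 + 57 + 56 + 55 + 54 + 53 + 52 + 51 + 50 + 49 + 48 + 47 + 46 + 45 + 44 + 43 + 42 + 41 + 40 + 39 + 38 + 37 + 36 + 35 + 34 + 33 + 32 + 31 + 30 + 29 + 28 + 27 + 26 + 25 + 24 + 23 + 22 + 21 + 20 + 19 + 18 + 17 + 16 + 15 + 14 + 13 + 12 + 11 + 10 + 9 + 8 + 7 + 6 + 5 + 4 + 3 + 2 + 1 + 0
= 3003

3003


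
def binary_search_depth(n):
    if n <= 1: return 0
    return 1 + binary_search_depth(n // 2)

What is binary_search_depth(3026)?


3026 / 2 = 1513
1513 / 2 = 756
756 / 2 = 378
378 / 2 = 189
189 / 2 = 94
94 / 2 = 47
47 / 2 = 23
23 / 2 = 11
11 / 2 = 5
5 / 2 = 2
2 / 2 = 1
Reached 1 after 11 halvings

11


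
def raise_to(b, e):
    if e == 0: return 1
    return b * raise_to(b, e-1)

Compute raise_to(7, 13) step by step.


raise_to(7, 13)
= 7 * raise_to(7, 12)
= 7 * 7 * raise_to(7, 11)
= 7 * 7 * 7 * raise_to(7, 10)
= 7 * 7 * 7 * 7 * raise_to(7, 9)
= 7 * 7 * 7 * 7 * 7 * raise_to(7, 8)
= 7 * 7 * 7 * 7 * 7 * 7 * raise_to(7, 7)
= 7 * 7 * 7 * 7 * 7 * 7 * 7 * raise_to(7, 6)
= 7 * 7 * 7 * 7 * 7 * 7 * 7 * 7 * raise_to(7, 5)
= 7 * 7 * 7 * 7 * 7 * 7 * 7 * 7 * 7 * raise_to(7, 4)
= 7 * 7 * 7 * 7 * 7 * 7 * 7 * 7 * 7 * 7 * raise_to(7, 3)
= 7 * 7 * 7 * 7 * 7 * 7 * 7 * 7 * 7 * 7 * 7 * raise_to(7, 2)
= 7 * 7 * 7 * 7 * 7 * 7 * 7 * 7 * 7 * 7 * 7 * 7 * raise_to(7, 1)
= 7 * 7 * 7 * 7 * 7 * 7 * 7 * 7 * 7 * 7 * 7 * 7 * 7 * raise_to(7, 0)
= 7 * 7 * 7 * 7 * 7 * 7 * 7 * 7 * 7 * 7 * 7 * 7 * 7 * 1
= 96889010407

96889010407


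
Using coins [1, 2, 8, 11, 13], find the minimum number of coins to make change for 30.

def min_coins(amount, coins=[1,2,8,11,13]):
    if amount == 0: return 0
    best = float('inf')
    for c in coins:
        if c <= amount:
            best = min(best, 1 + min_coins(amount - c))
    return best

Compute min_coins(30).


Building up with DP:
min_coins(0) = 0
min_coins(1) = min(1+min_coins(0)=1+0=1) = 1
min_coins(2) = min(1+min_coins(1)=1+1=2, 1+min_coins(0)=1+0=1) = 1
min_coins(3) = min(1+min_coins(2)=1+1=2, 1+min_coins(1)=1+1=2) = 2
min_coins(4) = min(1+min_coins(3)=1+2=3, 1+min_coins(2)=1+1=2) = 2
min_coins(5) = min(1+min_coins(4)=1+2=3, 1+min_coins(3)=1+2=3) = 3
min_coins(6) = min(1+min_coins(5)=1+3=4, 1+min_coins(4)=1+2=3) = 3
min_coins(7) = min(1+min_coins(6)=1+3=4, 1+min_coins(5)=1+3=4) = 4
min_coins(8) = min(1+min_coins(7)=1+4=5, 1+min_coins(6)=1+3=4, 1+min_coins(0)=1+0=1) = 1
min_coins(9) = min(1+min_coins(8)=1+1=2, 1+min_coins(7)=1+4=5, 1+min_coins(1)=1+1=2) = 2
min_coins(10) = min(1+min_coins(9)=1+2=3, 1+min_coins(8)=1+1=2, 1+min_coins(2)=1+1=2) = 2
min_coins(11) = min(1+min_coins(10)=1+2=3, 1+min_coins(9)=1+2=3, 1+min_coins(3)=1+2=3, 1+min_coins(0)=1+0=1) = 1
min_coins(12) = min(1+min_coins(11)=1+1=2, 1+min_coins(10)=1+2=3, 1+min_coins(4)=1+2=3, 1+min_coins(1)=1+1=2) = 2
min_coins(13) = min(1+min_coins(12)=1+2=3, 1+min_coins(11)=1+1=2, 1+min_coins(5)=1+3=4, 1+min_coins(2)=1+1=2, 1+min_coins(0)=1+0=1) = 1
min_coins(14) = min(1+min_coins(13)=1+1=2, 1+min_coins(12)=1+2=3, 1+min_coins(6)=1+3=4, 1+min_coins(3)=1+2=3, 1+min_coins(1)=1+1=2) = 2
min_coins(15) = min(1+min_coins(14)=1+2=3, 1+min_coins(13)=1+1=2, 1+min_coins(7)=1+4=5, 1+min_coins(4)=1+2=3, 1+min_coins(2)=1+1=2) = 2
min_coins(16) = min(1+min_coins(15)=1+2=3, 1+min_coins(14)=1+2=3, 1+min_coins(8)=1+1=2, 1+min_coins(5)=1+3=4, 1+min_coins(3)=1+2=3) = 2
min_coins(17) = min(1+min_coins(16)=1+2=3, 1+min_coins(15)=1+2=3, 1+min_coins(9)=1+2=3, 1+min_coins(6)=1+3=4, 1+min_coins(4)=1+2=3) = 3
min_coins(18) = min(1+min_coins(17)=1+3=4, 1+min_coins(16)=1+2=3, 1+min_coins(10)=1+2=3, 1+min_coins(7)=1+4=5, 1+min_coins(5)=1+3=4) = 3
min_coins(19) = min(1+min_coins(18)=1+3=4, 1+min_coins(17)=1+3=4, 1+min_coins(11)=1+1=2, 1+min_coins(8)=1+1=2, 1+min_coins(6)=1+3=4) = 2
min_coins(20) = min(1+min_coins(19)=1+2=3, 1+min_coins(18)=1+3=4, 1+min_coins(12)=1+2=3, 1+min_coins(9)=1+2=3, 1+min_coins(7)=1+4=5) = 3
min_coins(21) = min(1+min_coins(20)=1+3=4, 1+min_coins(19)=1+2=3, 1+min_coins(13)=1+1=2, 1+min_coins(10)=1+2=3, 1+min_coins(8)=1+1=2) = 2
min_coins(22) = min(1+min_coins(21)=1+2=3, 1+min_coins(20)=1+3=4, 1+min_coins(14)=1+2=3, 1+min_coins(11)=1+1=2, 1+min_coins(9)=1+2=3) = 2
min_coins(23) = min(1+min_coins(22)=1+2=3, 1+min_coins(21)=1+2=3, 1+min_coins(15)=1+2=3, 1+min_coins(12)=1+2=3, 1+min_coins(10)=1+2=3) = 3
min_coins(24) = min(1+min_coins(23)=1+3=4, 1+min_coins(22)=1+2=3, 1+min_coins(16)=1+2=3, 1+min_coins(13)=1+1=2, 1+min_coins(11)=1+1=2) = 2
min_coins(25) = min(1+min_coins(24)=1+2=3, 1+min_coins(23)=1+3=4, 1+min_coins(17)=1+3=4, 1+min_coins(14)=1+2=3, 1+min_coins(12)=1+2=3) = 3
min_coins(26) = min(1+min_coins(25)=1+3=4, 1+min_coins(24)=1+2=3, 1+min_coins(18)=1+3=4, 1+min_coins(15)=1+2=3, 1+min_coins(13)=1+1=2) = 2
min_coins(27) = min(1+min_coins(26)=1+2=3, 1+min_coins(25)=1+3=4, 1+min_coins(19)=1+2=3, 1+min_coins(16)=1+2=3, 1+min_coins(14)=1+2=3) = 3
min_coins(28) = min(1+min_coins(27)=1+3=4, 1+min_coins(26)=1+2=3, 1+min_coins(20)=1+3=4, 1+min_coins(17)=1+3=4, 1+min_coins(15)=1+2=3) = 3
min_coins(29) = min(1+min_coins(28)=1+3=4, 1+min_coins(27)=1+3=4, 1+min_coins(21)=1+2=3, 1+min_coins(18)=1+3=4, 1+min_coins(16)=1+2=3) = 3
min_coins(30) = min(1+min_coins(29)=1+3=4, 1+min_coins(28)=1+3=4, 1+min_coins(22)=1+2=3, 1+min_coins(19)=1+2=3, 1+min_coins(17)=1+3=4) = 3

3


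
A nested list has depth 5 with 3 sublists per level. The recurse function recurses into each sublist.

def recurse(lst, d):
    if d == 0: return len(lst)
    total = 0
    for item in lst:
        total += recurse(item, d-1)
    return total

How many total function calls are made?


At depth 0 (root): 1 call
At depth 1: each of 1 parents calls recurse on 3 children = 3 calls
At depth 2: each of 3 parents calls recurse on 3 children = 9 calls
At depth 3: each of 9 parents calls recurse on 3 children = 27 calls
At depth 4: each of 27 parents calls recurse on 3 children = 81 calls
At depth 5: each of 81 parents calls recurse on 3 children = 243 calls
Total: 1 + 3 + 9 + 27 + 81 + 243 = 364

364


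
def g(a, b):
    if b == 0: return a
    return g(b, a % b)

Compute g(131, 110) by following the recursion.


g(131, 110) = g(110, 21)
g(110, 21) = g(21, 5)
g(21, 5) = g(5, 1)
g(5, 1) = g(1, 0)
g(1, 0) = 1  (base case)

1


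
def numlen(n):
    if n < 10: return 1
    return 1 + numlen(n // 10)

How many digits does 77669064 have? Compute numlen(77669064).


numlen(77669064) = 1 + numlen(7766906)
numlen(7766906) = 1 + numlen(776690)
numlen(776690) = 1 + numlen(77669)
numlen(77669) = 1 + numlen(7766)
numlen(7766) = 1 + numlen(776)
numlen(776) = 1 + numlen(77)
numlen(77) = 1 + numlen(7)
numlen(7) = 1  (base case: 7 < 10)
Unwinding: 1 + 1 + 1 + 1 + 1 + 1 + 1 + 1 = 8

8


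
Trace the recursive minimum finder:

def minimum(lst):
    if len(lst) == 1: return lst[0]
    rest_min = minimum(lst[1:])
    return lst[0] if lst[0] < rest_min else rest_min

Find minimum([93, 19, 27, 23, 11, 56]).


minimum([93, 19, 27, 23, 11, 56]): compare 93 with minimum([19, 27, 23, 11, 56])
minimum([19, 27, 23, 11, 56]): compare 19 with minimum([27, 23, 11, 56])
minimum([27, 23, 11, 56]): compare 27 with minimum([23, 11, 56])
minimum([23, 11, 56]): compare 23 with minimum([11, 56])
minimum([11, 56]): compare 11 with minimum([56])
minimum([56]) = 56  (base case)
Compare 11 with 56 -> 11
Compare 23 with 11 -> 11
Compare 27 with 11 -> 11
Compare 19 with 11 -> 11
Compare 93 with 11 -> 11

11


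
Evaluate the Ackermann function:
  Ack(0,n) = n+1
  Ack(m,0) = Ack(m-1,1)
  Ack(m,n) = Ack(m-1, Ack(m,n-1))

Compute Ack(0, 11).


Ack(0, 11) = 12
Result: Ack(0, 11) = 12

12


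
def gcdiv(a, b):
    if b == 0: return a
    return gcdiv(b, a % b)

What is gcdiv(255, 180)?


gcdiv(255, 180) = gcdiv(180, 75)
gcdiv(180, 75) = gcdiv(75, 30)
gcdiv(75, 30) = gcdiv(30, 15)
gcdiv(30, 15) = gcdiv(15, 0)
gcdiv(15, 0) = 15  (base case)

15


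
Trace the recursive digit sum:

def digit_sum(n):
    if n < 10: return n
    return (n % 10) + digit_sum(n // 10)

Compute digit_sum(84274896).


digit_sum(84274896) = 6 + digit_sum(8427489)
digit_sum(8427489) = 9 + digit_sum(842748)
digit_sum(842748) = 8 + digit_sum(84274)
digit_sum(84274) = 4 + digit_sum(8427)
digit_sum(8427) = 7 + digit_sum(842)
digit_sum(842) = 2 + digit_sum(84)
digit_sum(84) = 4 + digit_sum(8)
digit_sum(8) = 8  (base case)
Total: 6 + 9 + 8 + 4 + 7 + 2 + 4 + 8 = 48

48


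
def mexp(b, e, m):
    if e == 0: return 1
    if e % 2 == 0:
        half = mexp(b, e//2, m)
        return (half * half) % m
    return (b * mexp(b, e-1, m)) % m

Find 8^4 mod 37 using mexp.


mexp(8, 4, 37): e is even, compute mexp(8, 2, 37)
  mexp(8, 2, 37): e is even, compute mexp(8, 1, 37)
    mexp(8, 1, 37): e is odd, compute mexp(8, 0, 37)
      mexp(8, 0, 37) = 1
    (8 * 1) % 37 = 8
  half=8, (8*8) % 37 = 27
half=27, (27*27) % 37 = 26

26


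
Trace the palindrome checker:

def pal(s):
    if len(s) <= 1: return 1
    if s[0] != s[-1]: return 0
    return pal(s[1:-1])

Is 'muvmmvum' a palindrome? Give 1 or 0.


pal('muvmmvum'): s[0]='m' == s[-1]='m' -> check pal('uvmmvu')
pal('uvmmvu'): s[0]='u' == s[-1]='u' -> check pal('vmmv')
pal('vmmv'): s[0]='v' == s[-1]='v' -> check pal('mm')
pal('mm'): s[0]='m' == s[-1]='m' -> check pal('')
pal(''): len <= 1 -> return 1  (base case)
Result: 1 (palindrome)

1


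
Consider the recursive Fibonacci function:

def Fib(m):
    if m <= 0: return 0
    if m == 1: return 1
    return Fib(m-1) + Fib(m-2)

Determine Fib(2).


Computing Fib(2) bottom-up:
Fib(0) = 0
Fib(1) = 1
Fib(2) = Fib(1) + Fib(0) = 1 + 0 = 1

1


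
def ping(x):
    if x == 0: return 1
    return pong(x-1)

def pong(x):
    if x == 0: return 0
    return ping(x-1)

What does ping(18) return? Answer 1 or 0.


ping(18) = pong(17)
pong(17) = ping(16)
ping(16) = pong(15)
pong(15) = ping(14)
ping(14) = pong(13)
pong(13) = ping(12)
ping(12) = pong(11)
pong(11) = ping(10)
ping(10) = pong(9)
pong(9) = ping(8)
ping(8) = pong(7)
pong(7) = ping(6)
ping(6) = pong(5)
pong(5) = ping(4)
ping(4) = pong(3)
pong(3) = ping(2)
ping(2) = pong(1)
pong(1) = ping(0)
ping(0) = 1  (base case)
Result: 1

1


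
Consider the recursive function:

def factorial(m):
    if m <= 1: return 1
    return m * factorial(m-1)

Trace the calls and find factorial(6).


factorial(6)
= 6 * factorial(5)
= 6 * 5 * factorial(4)
= 6 * 5 * 4 * factorial(3)
= 6 * 5 * 4 * 3 * factorial(2)
= 6 * 5 * 4 * 3 * 2 * factorial(1)
= 6 * 5 * 4 * 3 * 2 * 1
= 720

720


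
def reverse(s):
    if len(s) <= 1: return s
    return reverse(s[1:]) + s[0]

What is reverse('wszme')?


reverse('wszme') = reverse('szme') + 'w'
reverse('szme') = reverse('zme') + 's'
reverse('zme') = reverse('me') + 'z'
reverse('me') = reverse('e') + 'm'
reverse('e') = 'e'  (base case)
Concatenating: 'e' + 'm' + 'z' + 's' + 'w' = 'emzsw'

emzsw


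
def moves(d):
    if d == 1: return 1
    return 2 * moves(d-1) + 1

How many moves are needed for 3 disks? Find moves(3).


moves(3) = 2 * moves(2) + 1
moves(2) = 2 * moves(1) + 1
moves(1) = 1  (base case)
moves(2) = 2 * 1 + 1 = 3
moves(3) = 2 * 3 + 1 = 7

7


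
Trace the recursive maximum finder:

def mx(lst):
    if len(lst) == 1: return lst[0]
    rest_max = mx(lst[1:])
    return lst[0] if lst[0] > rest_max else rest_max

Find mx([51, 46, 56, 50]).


mx([51, 46, 56, 50]): compare 51 with mx([46, 56, 50])
mx([46, 56, 50]): compare 46 with mx([56, 50])
mx([56, 50]): compare 56 with mx([50])
mx([50]) = 50  (base case)
Compare 56 with 50 -> 56
Compare 46 with 56 -> 56
Compare 51 with 56 -> 56

56


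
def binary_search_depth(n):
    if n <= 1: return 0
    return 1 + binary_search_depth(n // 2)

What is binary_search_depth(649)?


649 / 2 = 324
324 / 2 = 162
162 / 2 = 81
81 / 2 = 40
40 / 2 = 20
20 / 2 = 10
10 / 2 = 5
5 / 2 = 2
2 / 2 = 1
Reached 1 after 9 halvings

9


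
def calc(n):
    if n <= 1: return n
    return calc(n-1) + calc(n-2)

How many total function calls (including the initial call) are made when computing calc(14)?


Let C(n) = total calls for calc(n)
C(0) = 1, C(1) = 1
C(2) = 1 + C(1) + C(0) = 1 + 1 + 1 = 3
C(3) = 1 + C(2) + C(1) = 1 + 3 + 1 = 5
C(4) = 1 + C(3) + C(2) = 1 + 5 + 3 = 9
C(5) = 1 + C(4) + C(3) = 1 + 9 + 5 = 15
C(6) = 1 + C(5) + C(4) = 1 + 15 + 9 = 25
C(7) = 1 + C(6) + C(5) = 1 + 25 + 15 = 41
C(8) = 1 + C(7) + C(6) = 1 + 41 + 25 = 67
C(9) = 1 + C(8) + C(7) = 1 + 67 + 41 = 109
C(10) = 1 + C(9) + C(8) = 1 + 109 + 67 = 177
C(11) = 1 + C(10) + C(9) = 1 + 177 + 109 = 287
C(12) = 1 + C(11) + C(10) = 1 + 287 + 177 = 465
C(13) = 1 + C(12) + C(11) = 1 + 465 + 287 = 753
C(14) = 1 + C(13) + C(12) = 1 + 753 + 465 = 1219

1219


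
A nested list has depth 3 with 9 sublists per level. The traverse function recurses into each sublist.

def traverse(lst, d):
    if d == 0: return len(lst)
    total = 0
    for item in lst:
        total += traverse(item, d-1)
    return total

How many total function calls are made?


At depth 0 (root): 1 call
At depth 1: each of 1 parents calls traverse on 9 children = 9 calls
At depth 2: each of 9 parents calls traverse on 9 children = 81 calls
At depth 3: each of 81 parents calls traverse on 9 children = 729 calls
Total: 1 + 9 + 81 + 729 = 820

820


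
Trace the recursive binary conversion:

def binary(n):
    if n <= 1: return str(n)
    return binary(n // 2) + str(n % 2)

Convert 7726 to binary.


binary(7726) = binary(3863) + '0'
binary(3863) = binary(1931) + '1'
binary(1931) = binary(965) + '1'
binary(965) = binary(482) + '1'
binary(482) = binary(241) + '0'
binary(241) = binary(120) + '1'
binary(120) = binary(60) + '0'
binary(60) = binary(30) + '0'
binary(30) = binary(15) + '0'
binary(15) = binary(7) + '1'
binary(7) = binary(3) + '1'
binary(3) = binary(1) + '1'
binary(1) = '1'  (base case)
Concatenating: '1' + '1' + '1' + '1' + '0' + '0' + '0' + '1' + '0' + '1' + '1' + '1' + '0' = '1111000101110'

1111000101110


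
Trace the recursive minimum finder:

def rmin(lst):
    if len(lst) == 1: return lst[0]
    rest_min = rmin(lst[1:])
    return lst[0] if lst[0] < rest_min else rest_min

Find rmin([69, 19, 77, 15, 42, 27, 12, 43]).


rmin([69, 19, 77, 15, 42, 27, 12, 43]): compare 69 with rmin([19, 77, 15, 42, 27, 12, 43])
rmin([19, 77, 15, 42, 27, 12, 43]): compare 19 with rmin([77, 15, 42, 27, 12, 43])
rmin([77, 15, 42, 27, 12, 43]): compare 77 with rmin([15, 42, 27, 12, 43])
rmin([15, 42, 27, 12, 43]): compare 15 with rmin([42, 27, 12, 43])
rmin([42, 27, 12, 43]): compare 42 with rmin([27, 12, 43])
rmin([27, 12, 43]): compare 27 with rmin([12, 43])
rmin([12, 43]): compare 12 with rmin([43])
rmin([43]) = 43  (base case)
Compare 12 with 43 -> 12
Compare 27 with 12 -> 12
Compare 42 with 12 -> 12
Compare 15 with 12 -> 12
Compare 77 with 12 -> 12
Compare 19 with 12 -> 12
Compare 69 with 12 -> 12

12


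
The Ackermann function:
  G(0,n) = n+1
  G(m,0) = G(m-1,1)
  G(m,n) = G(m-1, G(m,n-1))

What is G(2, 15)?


G(2, 15) = G(1, G(2, 14))
  G(2, 14) = G(1, G(2, 13))
    G(2, 13) = G(1, G(2, 12))
      G(2, 12) = G(1, G(2, 11))
        G(2, 11) = G(1, G(2, 10))
          G(2, 10) = G(1, G(2, 9))
          G(2, 9) = G(1, G(2, 8))
          G(2, 8) = G(1, G(2, 7))
          G(2, 7) = G(1, G(2, 6))
          G(2, 6) = G(1, G(2, 5))
          G(2, 5) = G(1, G(2, 4))
          G(2, 4) = G(1, G(2, 3))
          G(2, 3) = G(1, G(2, 2))
          G(2, 2) = G(1, G(2, 1))
          G(2, 1) = G(1, G(2, 0))
          G(2, 0) = G(1, 1)
          G(1, 1) = G(0, G(1, 0))
          G(1, 0) = G(0, 1)
          G(0, 1) = 2
            = G(0, 2)
          G(0, 2) = 3
            = G(1, 3)
          G(1, 3) = G(0, G(1, 2))
          G(1, 2) = G(0, G(1, 1))
          G(1, 1) = G(0, G(1, 0))
... (trace truncated)
Result: G(2, 15) = 33

33


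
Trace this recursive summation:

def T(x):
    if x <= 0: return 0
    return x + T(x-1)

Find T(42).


T(42)
= 42 + 41 + 40 + 39 + 38 + 37 + 36 + 35 + 34 + 33 + 32 + 31 + 30 + 29 + 28 + 27 + 26 + 25 + 24 + 23 + 22 + 21 + 20 + 19 + 18 + 17 + 16 + 15 + 14 + 13 + 12 + 11 + 10 + 9 + 8 + 7 + 6 + 5 + 4 + 3 + 2 + 1 + T(0)
= 42 + 41 + 40 + 39 + 38 + 37 + 36 + 35 + 34 + 33 + 32 + 31 + 30 + 29 + 28 + 27 + 26 + 25 + 24 + 23 + 22 + 21 + 20 + 19 + 18 + 17 + 16 + 15 + 14 + 13 + 12 + 11 + 10 + 9 + 8 + 7 + 6 + 5 + 4 + 3 + 2 + 1 + 0
= 903

903


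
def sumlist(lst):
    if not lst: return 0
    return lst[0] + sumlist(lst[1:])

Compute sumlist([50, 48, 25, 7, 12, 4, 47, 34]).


sumlist([50, 48, 25, 7, 12, 4, 47, 34]) = 50 + sumlist([48, 25, 7, 12, 4, 47, 34])
sumlist([48, 25, 7, 12, 4, 47, 34]) = 48 + sumlist([25, 7, 12, 4, 47, 34])
sumlist([25, 7, 12, 4, 47, 34]) = 25 + sumlist([7, 12, 4, 47, 34])
sumlist([7, 12, 4, 47, 34]) = 7 + sumlist([12, 4, 47, 34])
sumlist([12, 4, 47, 34]) = 12 + sumlist([4, 47, 34])
sumlist([4, 47, 34]) = 4 + sumlist([47, 34])
sumlist([47, 34]) = 47 + sumlist([34])
sumlist([34]) = 34 + sumlist([])
sumlist([]) = 0  (base case)
Total: 50 + 48 + 25 + 7 + 12 + 4 + 47 + 34 + 0 = 227

227


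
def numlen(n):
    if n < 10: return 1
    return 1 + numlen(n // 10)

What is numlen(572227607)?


numlen(572227607) = 1 + numlen(57222760)
numlen(57222760) = 1 + numlen(5722276)
numlen(5722276) = 1 + numlen(572227)
numlen(572227) = 1 + numlen(57222)
numlen(57222) = 1 + numlen(5722)
numlen(5722) = 1 + numlen(572)
numlen(572) = 1 + numlen(57)
numlen(57) = 1 + numlen(5)
numlen(5) = 1  (base case: 5 < 10)
Unwinding: 1 + 1 + 1 + 1 + 1 + 1 + 1 + 1 + 1 = 9

9


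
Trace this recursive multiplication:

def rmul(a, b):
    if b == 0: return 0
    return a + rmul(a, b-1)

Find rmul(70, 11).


rmul(70, 11) = 70 + rmul(70, 10)
rmul(70, 10) = 70 + rmul(70, 9)
rmul(70, 9) = 70 + rmul(70, 8)
rmul(70, 8) = 70 + rmul(70, 7)
rmul(70, 7) = 70 + rmul(70, 6)
rmul(70, 6) = 70 + rmul(70, 5)
rmul(70, 5) = 70 + rmul(70, 4)
rmul(70, 4) = 70 + rmul(70, 3)
rmul(70, 3) = 70 + rmul(70, 2)
rmul(70, 2) = 70 + rmul(70, 1)
rmul(70, 1) = 70 + rmul(70, 0)
rmul(70, 0) = 0  (base case)
Total: 70 + 70 + 70 + 70 + 70 + 70 + 70 + 70 + 70 + 70 + 70 + 0 = 770

770


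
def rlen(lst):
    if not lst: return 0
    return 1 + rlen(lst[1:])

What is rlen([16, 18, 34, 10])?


rlen([16, 18, 34, 10]) = 1 + rlen([18, 34, 10])
rlen([18, 34, 10]) = 1 + rlen([34, 10])
rlen([34, 10]) = 1 + rlen([10])
rlen([10]) = 1 + rlen([])
rlen([]) = 0  (base case)
Unwinding: 1 + 1 + 1 + 1 + 0 = 4

4


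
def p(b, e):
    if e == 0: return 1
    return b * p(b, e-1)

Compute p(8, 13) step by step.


p(8, 13)
= 8 * p(8, 12)
= 8 * 8 * p(8, 11)
= 8 * 8 * 8 * p(8, 10)
= 8 * 8 * 8 * 8 * p(8, 9)
= 8 * 8 * 8 * 8 * 8 * p(8, 8)
= 8 * 8 * 8 * 8 * 8 * 8 * p(8, 7)
= 8 * 8 * 8 * 8 * 8 * 8 * 8 * p(8, 6)
= 8 * 8 * 8 * 8 * 8 * 8 * 8 * 8 * p(8, 5)
= 8 * 8 * 8 * 8 * 8 * 8 * 8 * 8 * 8 * p(8, 4)
= 8 * 8 * 8 * 8 * 8 * 8 * 8 * 8 * 8 * 8 * p(8, 3)
= 8 * 8 * 8 * 8 * 8 * 8 * 8 * 8 * 8 * 8 * 8 * p(8, 2)
= 8 * 8 * 8 * 8 * 8 * 8 * 8 * 8 * 8 * 8 * 8 * 8 * p(8, 1)
= 8 * 8 * 8 * 8 * 8 * 8 * 8 * 8 * 8 * 8 * 8 * 8 * 8 * p(8, 0)
= 8 * 8 * 8 * 8 * 8 * 8 * 8 * 8 * 8 * 8 * 8 * 8 * 8 * 1
= 549755813888

549755813888


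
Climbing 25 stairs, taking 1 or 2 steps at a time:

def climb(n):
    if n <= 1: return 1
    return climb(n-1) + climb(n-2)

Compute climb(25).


Building up from base cases:
climb(0) = 1
climb(1) = 1
climb(2) = climb(1) + climb(0) = 1 + 1 = 2
climb(3) = climb(2) + climb(1) = 2 + 1 = 3
climb(4) = climb(3) + climb(2) = 3 + 2 = 5
climb(5) = climb(4) + climb(3) = 5 + 3 = 8
climb(6) = climb(5) + climb(4) = 8 + 5 = 13
climb(7) = climb(6) + climb(5) = 13 + 8 = 21
climb(8) = climb(7) + climb(6) = 21 + 13 = 34
climb(9) = climb(8) + climb(7) = 34 + 21 = 55
climb(10) = climb(9) + climb(8) = 55 + 34 = 89
climb(11) = climb(10) + climb(9) = 89 + 55 = 144
climb(12) = climb(11) + climb(10) = 144 + 89 = 233
climb(13) = climb(12) + climb(11) = 233 + 144 = 377
climb(14) = climb(13) + climb(12) = 377 + 233 = 610
climb(15) = climb(14) + climb(13) = 610 + 377 = 987
climb(16) = climb(15) + climb(14) = 987 + 610 = 1597
climb(17) = climb(16) + climb(15) = 1597 + 987 = 2584
climb(18) = climb(17) + climb(16) = 2584 + 1597 = 4181
climb(19) = climb(18) + climb(17) = 4181 + 2584 = 6765
climb(20) = climb(19) + climb(18) = 6765 + 4181 = 10946
climb(21) = climb(20) + climb(19) = 10946 + 6765 = 17711
climb(22) = climb(21) + climb(20) = 17711 + 10946 = 28657
climb(23) = climb(22) + climb(21) = 28657 + 17711 = 46368
climb(24) = climb(23) + climb(22) = 46368 + 28657 = 75025
climb(25) = climb(24) + climb(23) = 75025 + 46368 = 121393

121393


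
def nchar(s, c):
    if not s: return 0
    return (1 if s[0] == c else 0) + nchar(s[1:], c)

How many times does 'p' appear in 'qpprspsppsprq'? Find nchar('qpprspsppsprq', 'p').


s[0]='q' != 'p' -> 0
s[0]='p' == 'p' -> 1
s[0]='p' == 'p' -> 1
s[0]='r' != 'p' -> 0
s[0]='s' != 'p' -> 0
s[0]='p' == 'p' -> 1
s[0]='s' != 'p' -> 0
s[0]='p' == 'p' -> 1
s[0]='p' == 'p' -> 1
s[0]='s' != 'p' -> 0
s[0]='p' == 'p' -> 1
s[0]='r' != 'p' -> 0
s[0]='q' != 'p' -> 0
Sum: 0 + 1 + 1 + 0 + 0 + 1 + 0 + 1 + 1 + 0 + 1 + 0 + 0 = 6

6


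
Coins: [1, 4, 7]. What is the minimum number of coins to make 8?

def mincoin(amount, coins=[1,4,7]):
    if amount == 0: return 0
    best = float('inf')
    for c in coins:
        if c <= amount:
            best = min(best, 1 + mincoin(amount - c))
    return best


Building up with DP:
mincoin(0) = 0
mincoin(1) = min(1+mincoin(0)=1+0=1) = 1
mincoin(2) = min(1+mincoin(1)=1+1=2) = 2
mincoin(3) = min(1+mincoin(2)=1+2=3) = 3
mincoin(4) = min(1+mincoin(3)=1+3=4, 1+mincoin(0)=1+0=1) = 1
mincoin(5) = min(1+mincoin(4)=1+1=2, 1+mincoin(1)=1+1=2) = 2
mincoin(6) = min(1+mincoin(5)=1+2=3, 1+mincoin(2)=1+2=3) = 3
mincoin(7) = min(1+mincoin(6)=1+3=4, 1+mincoin(3)=1+3=4, 1+mincoin(0)=1+0=1) = 1
mincoin(8) = min(1+mincoin(7)=1+1=2, 1+mincoin(4)=1+1=2, 1+mincoin(1)=1+1=2) = 2

2


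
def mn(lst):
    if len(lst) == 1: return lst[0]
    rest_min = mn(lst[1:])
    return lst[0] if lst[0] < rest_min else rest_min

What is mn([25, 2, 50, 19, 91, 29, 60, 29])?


mn([25, 2, 50, 19, 91, 29, 60, 29]): compare 25 with mn([2, 50, 19, 91, 29, 60, 29])
mn([2, 50, 19, 91, 29, 60, 29]): compare 2 with mn([50, 19, 91, 29, 60, 29])
mn([50, 19, 91, 29, 60, 29]): compare 50 with mn([19, 91, 29, 60, 29])
mn([19, 91, 29, 60, 29]): compare 19 with mn([91, 29, 60, 29])
mn([91, 29, 60, 29]): compare 91 with mn([29, 60, 29])
mn([29, 60, 29]): compare 29 with mn([60, 29])
mn([60, 29]): compare 60 with mn([29])
mn([29]) = 29  (base case)
Compare 60 with 29 -> 29
Compare 29 with 29 -> 29
Compare 91 with 29 -> 29
Compare 19 with 29 -> 19
Compare 50 with 19 -> 19
Compare 2 with 19 -> 2
Compare 25 with 2 -> 2

2


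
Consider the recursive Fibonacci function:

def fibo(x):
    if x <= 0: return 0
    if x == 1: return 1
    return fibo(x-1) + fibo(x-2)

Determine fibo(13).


Computing fibo(13) bottom-up:
fibo(0) = 0
fibo(1) = 1
fibo(2) = fibo(1) + fibo(0) = 1 + 0 = 1
fibo(3) = fibo(2) + fibo(1) = 1 + 1 = 2
fibo(4) = fibo(3) + fibo(2) = 2 + 1 = 3
fibo(5) = fibo(4) + fibo(3) = 3 + 2 = 5
fibo(6) = fibo(5) + fibo(4) = 5 + 3 = 8
fibo(7) = fibo(6) + fibo(5) = 8 + 5 = 13
fibo(8) = fibo(7) + fibo(6) = 13 + 8 = 21
fibo(9) = fibo(8) + fibo(7) = 21 + 13 = 34
fibo(10) = fibo(9) + fibo(8) = 34 + 21 = 55
fibo(11) = fibo(10) + fibo(9) = 55 + 34 = 89
fibo(12) = fibo(11) + fibo(10) = 89 + 55 = 144
fibo(13) = fibo(12) + fibo(11) = 144 + 89 = 233

233


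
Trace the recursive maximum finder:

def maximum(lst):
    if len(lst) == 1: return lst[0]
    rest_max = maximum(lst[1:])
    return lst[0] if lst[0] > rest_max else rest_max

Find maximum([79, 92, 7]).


maximum([79, 92, 7]): compare 79 with maximum([92, 7])
maximum([92, 7]): compare 92 with maximum([7])
maximum([7]) = 7  (base case)
Compare 92 with 7 -> 92
Compare 79 with 92 -> 92

92


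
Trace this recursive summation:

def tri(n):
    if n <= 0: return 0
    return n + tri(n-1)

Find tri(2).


tri(2)
= 2 + 1 + tri(0)
= 2 + 1 + 0
= 3

3


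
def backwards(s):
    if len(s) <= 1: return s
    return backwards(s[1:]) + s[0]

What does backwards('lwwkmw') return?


backwards('lwwkmw') = backwards('wwkmw') + 'l'
backwards('wwkmw') = backwards('wkmw') + 'w'
backwards('wkmw') = backwards('kmw') + 'w'
backwards('kmw') = backwards('mw') + 'k'
backwards('mw') = backwards('w') + 'm'
backwards('w') = 'w'  (base case)
Concatenating: 'w' + 'm' + 'k' + 'w' + 'w' + 'l' = 'wmkwwl'

wmkwwl


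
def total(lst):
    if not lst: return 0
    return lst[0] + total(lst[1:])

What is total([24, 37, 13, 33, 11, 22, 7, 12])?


total([24, 37, 13, 33, 11, 22, 7, 12]) = 24 + total([37, 13, 33, 11, 22, 7, 12])
total([37, 13, 33, 11, 22, 7, 12]) = 37 + total([13, 33, 11, 22, 7, 12])
total([13, 33, 11, 22, 7, 12]) = 13 + total([33, 11, 22, 7, 12])
total([33, 11, 22, 7, 12]) = 33 + total([11, 22, 7, 12])
total([11, 22, 7, 12]) = 11 + total([22, 7, 12])
total([22, 7, 12]) = 22 + total([7, 12])
total([7, 12]) = 7 + total([12])
total([12]) = 12 + total([])
total([]) = 0  (base case)
Total: 24 + 37 + 13 + 33 + 11 + 22 + 7 + 12 + 0 = 159

159


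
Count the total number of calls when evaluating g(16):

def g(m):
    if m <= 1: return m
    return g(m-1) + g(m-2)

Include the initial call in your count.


Let C(n) = total calls for g(n)
C(0) = 1, C(1) = 1
C(2) = 1 + C(1) + C(0) = 1 + 1 + 1 = 3
C(3) = 1 + C(2) + C(1) = 1 + 3 + 1 = 5
C(4) = 1 + C(3) + C(2) = 1 + 5 + 3 = 9
C(5) = 1 + C(4) + C(3) = 1 + 9 + 5 = 15
C(6) = 1 + C(5) + C(4) = 1 + 15 + 9 = 25
C(7) = 1 + C(6) + C(5) = 1 + 25 + 15 = 41
C(8) = 1 + C(7) + C(6) = 1 + 41 + 25 = 67
C(9) = 1 + C(8) + C(7) = 1 + 67 + 41 = 109
C(10) = 1 + C(9) + C(8) = 1 + 109 + 67 = 177
C(11) = 1 + C(10) + C(9) = 1 + 177 + 109 = 287
C(12) = 1 + C(11) + C(10) = 1 + 287 + 177 = 465
C(13) = 1 + C(12) + C(11) = 1 + 465 + 287 = 753
C(14) = 1 + C(13) + C(12) = 1 + 753 + 465 = 1219
C(15) = 1 + C(14) + C(13) = 1 + 1219 + 753 = 1973
C(16) = 1 + C(15) + C(14) = 1 + 1973 + 1219 = 3193

3193


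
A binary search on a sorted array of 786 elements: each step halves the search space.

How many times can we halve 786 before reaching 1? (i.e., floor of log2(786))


786 / 2 = 393
393 / 2 = 196
196 / 2 = 98
98 / 2 = 49
49 / 2 = 24
24 / 2 = 12
12 / 2 = 6
6 / 2 = 3
3 / 2 = 1
Reached 1 after 9 halvings

9


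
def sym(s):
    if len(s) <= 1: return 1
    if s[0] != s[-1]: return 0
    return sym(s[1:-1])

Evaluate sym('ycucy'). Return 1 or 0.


sym('ycucy'): s[0]='y' == s[-1]='y' -> check sym('cuc')
sym('cuc'): s[0]='c' == s[-1]='c' -> check sym('u')
sym('u'): len <= 1 -> return 1  (base case)
Result: 1 (palindrome)

1
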